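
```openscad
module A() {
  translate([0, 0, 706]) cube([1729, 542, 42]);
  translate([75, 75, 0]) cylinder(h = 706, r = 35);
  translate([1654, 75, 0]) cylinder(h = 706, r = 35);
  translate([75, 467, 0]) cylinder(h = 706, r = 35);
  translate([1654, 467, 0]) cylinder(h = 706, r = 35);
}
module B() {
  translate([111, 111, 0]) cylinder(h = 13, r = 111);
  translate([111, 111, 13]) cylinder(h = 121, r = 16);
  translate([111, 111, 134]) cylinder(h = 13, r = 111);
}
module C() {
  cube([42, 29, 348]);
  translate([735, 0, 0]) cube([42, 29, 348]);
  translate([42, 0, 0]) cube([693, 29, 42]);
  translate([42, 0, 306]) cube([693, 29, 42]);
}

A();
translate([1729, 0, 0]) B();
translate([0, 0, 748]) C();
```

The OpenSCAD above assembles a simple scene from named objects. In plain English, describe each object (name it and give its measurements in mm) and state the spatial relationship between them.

A is a table: top 1729 mm (x) × 542 mm (y), 42 mm thick, upper face at z = 748 mm, on four round legs of 70 mm diameter, each leg's bounding box inset 40 mm from the nearest pair of top edges, running from z = 0 to the bottom of the top.

B is a spool: two coaxial disc flanges of radius 111 mm and thickness 13 mm, joined by a core cylinder of radius 16 mm and height 121 mm. The lower flange rests on z = 0 and the three cylinders share a vertical axis.

C is a picture frame with a 693×264 mm rectangular opening (x by z) and a uniform 42 mm border on every side. Frame depth is 29 mm along y. It is built from two vertical stiles running the full outside height and two horizontal rails spanning the gap between the stiles.

The spool is against the table's +x side, with their −y faces flush. The picture frame is on top of the table.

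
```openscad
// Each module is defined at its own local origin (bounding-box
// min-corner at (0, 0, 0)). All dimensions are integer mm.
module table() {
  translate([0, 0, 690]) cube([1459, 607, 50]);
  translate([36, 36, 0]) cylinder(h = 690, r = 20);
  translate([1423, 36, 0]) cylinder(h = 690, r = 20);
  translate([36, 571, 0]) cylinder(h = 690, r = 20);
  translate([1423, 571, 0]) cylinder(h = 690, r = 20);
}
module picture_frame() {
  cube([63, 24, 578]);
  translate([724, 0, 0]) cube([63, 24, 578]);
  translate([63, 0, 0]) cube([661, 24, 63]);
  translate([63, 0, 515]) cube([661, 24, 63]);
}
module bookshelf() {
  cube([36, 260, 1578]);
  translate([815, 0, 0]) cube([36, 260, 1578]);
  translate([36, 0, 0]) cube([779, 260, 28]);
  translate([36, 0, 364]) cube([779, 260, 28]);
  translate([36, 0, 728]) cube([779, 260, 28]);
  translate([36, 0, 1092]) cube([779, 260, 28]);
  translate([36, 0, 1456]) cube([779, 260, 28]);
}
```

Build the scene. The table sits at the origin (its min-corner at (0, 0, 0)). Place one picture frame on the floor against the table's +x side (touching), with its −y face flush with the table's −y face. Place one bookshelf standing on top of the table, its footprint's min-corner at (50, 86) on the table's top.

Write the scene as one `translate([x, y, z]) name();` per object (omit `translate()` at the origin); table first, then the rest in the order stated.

table();
translate([1459, 0, 0]) picture_frame();
translate([50, 86, 740]) bookshelf();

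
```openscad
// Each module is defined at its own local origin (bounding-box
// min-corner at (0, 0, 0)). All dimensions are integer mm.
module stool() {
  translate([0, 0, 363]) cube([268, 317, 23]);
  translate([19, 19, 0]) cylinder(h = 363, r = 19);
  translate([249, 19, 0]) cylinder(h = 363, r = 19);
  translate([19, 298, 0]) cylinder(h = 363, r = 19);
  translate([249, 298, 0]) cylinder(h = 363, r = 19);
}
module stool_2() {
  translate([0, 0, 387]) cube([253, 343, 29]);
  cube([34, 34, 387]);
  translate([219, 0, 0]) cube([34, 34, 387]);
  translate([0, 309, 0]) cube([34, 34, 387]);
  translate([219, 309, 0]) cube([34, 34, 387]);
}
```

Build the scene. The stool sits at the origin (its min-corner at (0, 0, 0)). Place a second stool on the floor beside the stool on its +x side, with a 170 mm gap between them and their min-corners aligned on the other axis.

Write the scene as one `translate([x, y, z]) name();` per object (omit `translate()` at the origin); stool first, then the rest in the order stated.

stool();
translate([438, 0, 0]) stool_2();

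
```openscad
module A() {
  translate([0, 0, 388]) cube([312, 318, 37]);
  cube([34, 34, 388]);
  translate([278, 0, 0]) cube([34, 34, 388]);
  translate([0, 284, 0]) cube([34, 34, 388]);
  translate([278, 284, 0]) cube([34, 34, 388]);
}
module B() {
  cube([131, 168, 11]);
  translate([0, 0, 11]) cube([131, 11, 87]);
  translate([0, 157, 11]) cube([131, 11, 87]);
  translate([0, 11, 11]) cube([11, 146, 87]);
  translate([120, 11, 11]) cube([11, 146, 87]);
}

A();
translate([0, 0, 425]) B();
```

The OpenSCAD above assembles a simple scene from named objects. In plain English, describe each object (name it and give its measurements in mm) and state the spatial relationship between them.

A is a simple wooden stool: a rectangular seat 312 mm (x) by 318 mm (y), 37 mm thick, top face at z = 425 mm, on four square legs, each 34×34 mm in cross-section. The legs rest on z = 0, each flush with a corner of the seat.

B is an open storage box with external size 131×168×98 mm and wall thickness 11 mm (the base is also 11 mm thick). The base covers the whole footprint; the four walls stand on the base, with the y-facing walls full-width and the x-facing walls fitting between their inner faces.

The open box is on top of the stool.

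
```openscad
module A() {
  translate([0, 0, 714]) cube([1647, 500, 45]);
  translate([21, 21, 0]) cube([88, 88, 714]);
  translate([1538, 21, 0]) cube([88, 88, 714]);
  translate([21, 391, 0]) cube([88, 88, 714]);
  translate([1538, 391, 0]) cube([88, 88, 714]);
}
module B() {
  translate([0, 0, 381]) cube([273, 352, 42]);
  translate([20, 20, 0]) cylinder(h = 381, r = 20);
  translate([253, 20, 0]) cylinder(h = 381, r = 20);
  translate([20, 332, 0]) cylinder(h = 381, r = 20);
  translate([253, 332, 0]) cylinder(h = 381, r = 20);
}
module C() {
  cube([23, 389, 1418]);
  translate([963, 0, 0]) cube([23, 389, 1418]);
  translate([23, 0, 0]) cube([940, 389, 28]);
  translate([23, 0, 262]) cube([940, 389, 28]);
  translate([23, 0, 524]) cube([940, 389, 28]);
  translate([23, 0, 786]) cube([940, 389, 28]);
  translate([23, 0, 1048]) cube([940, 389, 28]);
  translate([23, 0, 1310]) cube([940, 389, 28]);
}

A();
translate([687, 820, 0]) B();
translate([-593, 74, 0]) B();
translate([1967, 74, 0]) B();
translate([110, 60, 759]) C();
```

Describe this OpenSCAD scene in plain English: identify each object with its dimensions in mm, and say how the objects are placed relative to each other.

A is a table: top 1647 mm (x) × 500 mm (y), 45 mm thick, upper face at z = 759 mm, on four 88×88 mm square legs, each inset 21 mm from the nearest pair of top edges, running from z = 0 to the bottom of the top.

B is a four-legged stool. The seat is a 273×352×42 mm slab whose top surface is at z = 423 mm; four round legs, each 40 mm in diameter, run from the floor (z = 0) to the underside of the seat, each leg's axis is inset half a diameter from the nearest pair of seat edges (so the leg's bounding box is flush with the corner).

C is an open bookshelf. Two side panels, each 23 mm thick, 389 mm deep and 1418 mm tall, stand 986 mm apart (outside-to-outside). Between them sit 6 shelves, each 28 mm thick and 389 mm deep, spanning the full gap between the sides. The bottom shelf rests on the floor (its underside at z = 0) and the clear gap between one shelf's top and the next shelf's underside is 234 mm.

Three stools sit around the table at the +y, −x, +x sides. The bookshelf is on top of the table.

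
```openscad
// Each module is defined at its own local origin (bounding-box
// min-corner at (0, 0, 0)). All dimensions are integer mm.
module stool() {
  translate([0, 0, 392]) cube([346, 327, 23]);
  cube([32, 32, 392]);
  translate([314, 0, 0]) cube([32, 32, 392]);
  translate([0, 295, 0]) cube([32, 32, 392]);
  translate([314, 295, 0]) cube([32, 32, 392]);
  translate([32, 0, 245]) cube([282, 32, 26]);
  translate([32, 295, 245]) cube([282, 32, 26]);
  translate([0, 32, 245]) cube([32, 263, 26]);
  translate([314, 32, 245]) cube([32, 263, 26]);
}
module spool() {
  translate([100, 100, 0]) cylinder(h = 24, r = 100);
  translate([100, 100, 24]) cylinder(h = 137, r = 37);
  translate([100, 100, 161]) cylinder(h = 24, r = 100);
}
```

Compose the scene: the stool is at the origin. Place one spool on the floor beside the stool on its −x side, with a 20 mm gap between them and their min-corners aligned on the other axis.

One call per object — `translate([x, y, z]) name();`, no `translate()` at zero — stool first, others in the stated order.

stool();
translate([-220, 0, 0]) spool();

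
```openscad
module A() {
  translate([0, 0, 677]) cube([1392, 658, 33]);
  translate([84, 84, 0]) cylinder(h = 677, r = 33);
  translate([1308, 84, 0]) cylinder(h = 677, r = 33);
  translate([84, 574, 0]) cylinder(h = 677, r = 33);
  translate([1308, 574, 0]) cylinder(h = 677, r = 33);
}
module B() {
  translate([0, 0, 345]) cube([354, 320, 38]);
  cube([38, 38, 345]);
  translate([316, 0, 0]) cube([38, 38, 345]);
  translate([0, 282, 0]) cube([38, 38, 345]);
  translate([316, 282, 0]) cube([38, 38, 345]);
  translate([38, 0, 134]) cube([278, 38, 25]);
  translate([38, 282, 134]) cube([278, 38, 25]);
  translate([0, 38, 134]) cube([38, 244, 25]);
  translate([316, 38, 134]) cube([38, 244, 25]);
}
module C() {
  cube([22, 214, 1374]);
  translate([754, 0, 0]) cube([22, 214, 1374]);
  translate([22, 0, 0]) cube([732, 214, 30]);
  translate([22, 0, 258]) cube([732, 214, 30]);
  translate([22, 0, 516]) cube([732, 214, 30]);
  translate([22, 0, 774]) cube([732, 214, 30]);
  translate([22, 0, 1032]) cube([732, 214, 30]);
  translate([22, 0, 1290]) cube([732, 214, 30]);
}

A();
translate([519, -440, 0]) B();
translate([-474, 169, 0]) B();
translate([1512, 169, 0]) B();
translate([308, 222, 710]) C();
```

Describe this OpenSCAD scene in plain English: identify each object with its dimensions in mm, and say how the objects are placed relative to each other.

A is a table: top 1392 mm (x) × 658 mm (y), 33 mm thick, upper face at z = 710 mm, on four round legs of 66 mm diameter, each leg's bounding box inset 51 mm from the nearest pair of top edges, running from z = 0 to the bottom of the top.

B is a four-legged stool. The seat is a 354×320×38 mm slab whose top surface is at z = 383 mm; four square legs, each 38×38 mm in cross-section, run from the floor (z = 0) to the underside of the seat, each flush with a corner of the seat. Four stretchers, 38 mm wide and 25 mm tall, connect adjacent legs with their undersides at z = 134 mm, each running between the inner faces of the legs it joins and aligned with the legs' outer faces on the other axis.

C is an open bookshelf. Two side panels, each 22 mm thick, 214 mm deep and 1374 mm tall, stand 776 mm apart (outside-to-outside). Between them sit 6 shelves, each 30 mm thick and 214 mm deep, spanning the full gap between the sides. The bottom shelf rests on the floor (its underside at z = 0) and the clear gap between one shelf's top and the next shelf's underside is 228 mm.

Three stools sit around the table at the −y, −x, +x sides. The bookshelf is on top of the table, centred.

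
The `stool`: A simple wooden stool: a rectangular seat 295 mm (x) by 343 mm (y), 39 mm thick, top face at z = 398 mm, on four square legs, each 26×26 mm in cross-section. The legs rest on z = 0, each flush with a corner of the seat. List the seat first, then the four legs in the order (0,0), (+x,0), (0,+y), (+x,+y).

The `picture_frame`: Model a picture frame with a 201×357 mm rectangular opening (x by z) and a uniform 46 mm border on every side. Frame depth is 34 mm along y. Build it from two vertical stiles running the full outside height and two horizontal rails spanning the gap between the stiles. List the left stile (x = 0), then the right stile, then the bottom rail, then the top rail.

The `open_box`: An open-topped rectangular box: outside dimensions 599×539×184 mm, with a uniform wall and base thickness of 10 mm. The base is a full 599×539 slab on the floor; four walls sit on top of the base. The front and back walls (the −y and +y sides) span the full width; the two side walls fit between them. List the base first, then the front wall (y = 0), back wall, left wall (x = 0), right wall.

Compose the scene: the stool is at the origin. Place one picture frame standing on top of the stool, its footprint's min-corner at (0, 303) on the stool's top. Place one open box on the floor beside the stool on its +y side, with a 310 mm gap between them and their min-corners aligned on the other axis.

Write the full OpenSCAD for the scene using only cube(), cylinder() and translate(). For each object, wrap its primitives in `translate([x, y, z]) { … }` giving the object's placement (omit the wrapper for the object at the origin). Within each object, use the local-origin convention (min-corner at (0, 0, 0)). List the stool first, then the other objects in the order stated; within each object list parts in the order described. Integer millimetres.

translate([0, 0, 359]) cube([295, 343, 39]);
cube([26, 26, 359]);
translate([269, 0, 0]) cube([26, 26, 359]);
translate([0, 317, 0]) cube([26, 26, 359]);
translate([269, 317, 0]) cube([26, 26, 359]);
translate([0, 303, 398]) {
  cube([46, 34, 449]);
  translate([247, 0, 0]) cube([46, 34, 449]);
  translate([46, 0, 0]) cube([201, 34, 46]);
  translate([46, 0, 403]) cube([201, 34, 46]);
}
translate([0, 653, 0]) {
  cube([599, 539, 10]);
  translate([0, 0, 10]) cube([599, 10, 174]);
  translate([0, 529, 10]) cube([599, 10, 174]);
  translate([0, 10, 10]) cube([10, 519, 174]);
  translate([589, 10, 10]) cube([10, 519, 174]);
}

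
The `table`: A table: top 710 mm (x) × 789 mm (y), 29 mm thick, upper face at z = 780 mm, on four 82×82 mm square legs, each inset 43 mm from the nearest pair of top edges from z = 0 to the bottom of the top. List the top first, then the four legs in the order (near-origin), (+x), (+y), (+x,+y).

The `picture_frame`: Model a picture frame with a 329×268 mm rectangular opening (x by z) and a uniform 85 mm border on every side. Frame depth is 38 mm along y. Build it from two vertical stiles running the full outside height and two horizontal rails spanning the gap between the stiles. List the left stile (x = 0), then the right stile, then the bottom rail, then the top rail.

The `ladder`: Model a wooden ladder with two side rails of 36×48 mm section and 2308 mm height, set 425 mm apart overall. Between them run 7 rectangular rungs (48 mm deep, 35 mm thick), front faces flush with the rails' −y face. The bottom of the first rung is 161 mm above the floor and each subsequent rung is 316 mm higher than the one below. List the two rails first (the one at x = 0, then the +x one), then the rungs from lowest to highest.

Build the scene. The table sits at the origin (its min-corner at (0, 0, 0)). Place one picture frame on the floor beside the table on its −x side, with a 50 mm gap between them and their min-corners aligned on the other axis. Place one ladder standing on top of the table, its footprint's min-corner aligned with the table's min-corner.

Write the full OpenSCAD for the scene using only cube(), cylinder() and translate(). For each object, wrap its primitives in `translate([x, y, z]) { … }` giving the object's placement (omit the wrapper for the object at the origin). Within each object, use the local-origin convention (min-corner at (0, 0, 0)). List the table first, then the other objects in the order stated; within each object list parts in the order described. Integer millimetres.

translate([0, 0, 751]) cube([710, 789, 29]);
translate([43, 43, 0]) cube([82, 82, 751]);
translate([585, 43, 0]) cube([82, 82, 751]);
translate([43, 664, 0]) cube([82, 82, 751]);
translate([585, 664, 0]) cube([82, 82, 751]);
translate([-549, 0, 0]) {
  cube([85, 38, 438]);
  translate([414, 0, 0]) cube([85, 38, 438]);
  translate([85, 0, 0]) cube([329, 38, 85]);
  translate([85, 0, 353]) cube([329, 38, 85]);
}
translate([0, 0, 780]) {
  cube([36, 48, 2308]);
  translate([389, 0, 0]) cube([36, 48, 2308]);
  translate([36, 0, 161]) cube([353, 48, 35]);
  translate([36, 0, 477]) cube([353, 48, 35]);
  translate([36, 0, 793]) cube([353, 48, 35]);
  translate([36, 0, 1109]) cube([353, 48, 35]);
  translate([36, 0, 1425]) cube([353, 48, 35]);
  translate([36, 0, 1741]) cube([353, 48, 35]);
  translate([36, 0, 2057]) cube([353, 48, 35]);
}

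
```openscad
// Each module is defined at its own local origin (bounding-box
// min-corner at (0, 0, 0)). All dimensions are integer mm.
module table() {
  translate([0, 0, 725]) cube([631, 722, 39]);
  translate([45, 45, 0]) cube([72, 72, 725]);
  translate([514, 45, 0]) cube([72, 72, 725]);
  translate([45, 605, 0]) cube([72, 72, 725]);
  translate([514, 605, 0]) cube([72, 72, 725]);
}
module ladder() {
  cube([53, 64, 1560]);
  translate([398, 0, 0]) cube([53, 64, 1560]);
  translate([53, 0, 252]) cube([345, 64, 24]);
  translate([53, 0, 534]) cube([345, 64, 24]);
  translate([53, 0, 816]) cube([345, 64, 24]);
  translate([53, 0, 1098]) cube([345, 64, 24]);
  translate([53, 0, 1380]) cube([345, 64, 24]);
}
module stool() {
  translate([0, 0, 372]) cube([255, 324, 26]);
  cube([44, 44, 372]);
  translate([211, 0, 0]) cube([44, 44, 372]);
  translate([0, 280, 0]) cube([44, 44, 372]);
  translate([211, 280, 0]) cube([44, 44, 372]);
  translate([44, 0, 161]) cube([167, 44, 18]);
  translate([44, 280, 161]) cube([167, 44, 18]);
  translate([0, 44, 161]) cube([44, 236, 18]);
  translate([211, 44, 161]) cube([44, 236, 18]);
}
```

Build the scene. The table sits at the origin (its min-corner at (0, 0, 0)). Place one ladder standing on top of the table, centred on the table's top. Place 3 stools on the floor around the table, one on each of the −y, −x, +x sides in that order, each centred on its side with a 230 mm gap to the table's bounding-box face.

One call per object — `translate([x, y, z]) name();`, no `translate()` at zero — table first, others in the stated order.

table();
translate([90, 329, 764]) ladder();
translate([188, -554, 0]) stool();
translate([-485, 199, 0]) stool();
translate([861, 199, 0]) stool();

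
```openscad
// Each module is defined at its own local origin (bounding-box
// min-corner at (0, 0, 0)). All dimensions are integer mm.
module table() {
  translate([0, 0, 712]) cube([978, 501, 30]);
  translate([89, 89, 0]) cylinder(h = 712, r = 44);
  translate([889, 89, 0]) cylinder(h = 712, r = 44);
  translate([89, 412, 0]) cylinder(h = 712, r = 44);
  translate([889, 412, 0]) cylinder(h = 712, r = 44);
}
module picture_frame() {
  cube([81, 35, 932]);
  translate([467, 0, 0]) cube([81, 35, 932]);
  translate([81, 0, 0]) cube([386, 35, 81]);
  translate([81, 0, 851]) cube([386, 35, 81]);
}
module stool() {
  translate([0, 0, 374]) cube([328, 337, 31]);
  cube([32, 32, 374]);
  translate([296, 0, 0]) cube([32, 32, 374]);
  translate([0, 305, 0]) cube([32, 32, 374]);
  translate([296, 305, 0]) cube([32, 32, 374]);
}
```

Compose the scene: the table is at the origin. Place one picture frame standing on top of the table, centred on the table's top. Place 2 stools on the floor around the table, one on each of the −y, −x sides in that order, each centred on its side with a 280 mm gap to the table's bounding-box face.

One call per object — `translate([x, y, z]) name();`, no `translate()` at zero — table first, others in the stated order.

table();
translate([215, 233, 742]) picture_frame();
translate([325, -617, 0]) stool();
translate([-608, 82, 0]) stool();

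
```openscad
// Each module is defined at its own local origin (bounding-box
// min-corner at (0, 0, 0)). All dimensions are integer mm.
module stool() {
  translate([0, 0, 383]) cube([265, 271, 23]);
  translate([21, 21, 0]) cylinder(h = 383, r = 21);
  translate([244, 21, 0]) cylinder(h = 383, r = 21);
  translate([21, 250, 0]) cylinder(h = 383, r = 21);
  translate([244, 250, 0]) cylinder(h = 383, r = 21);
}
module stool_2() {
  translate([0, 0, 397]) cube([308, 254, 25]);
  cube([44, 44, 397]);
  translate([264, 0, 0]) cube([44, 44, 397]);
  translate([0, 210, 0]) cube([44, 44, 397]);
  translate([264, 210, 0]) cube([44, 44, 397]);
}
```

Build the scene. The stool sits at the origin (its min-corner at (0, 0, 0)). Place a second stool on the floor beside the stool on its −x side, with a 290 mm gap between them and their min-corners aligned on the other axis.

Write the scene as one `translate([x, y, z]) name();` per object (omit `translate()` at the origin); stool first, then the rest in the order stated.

stool();
translate([-598, 0, 0]) stool_2();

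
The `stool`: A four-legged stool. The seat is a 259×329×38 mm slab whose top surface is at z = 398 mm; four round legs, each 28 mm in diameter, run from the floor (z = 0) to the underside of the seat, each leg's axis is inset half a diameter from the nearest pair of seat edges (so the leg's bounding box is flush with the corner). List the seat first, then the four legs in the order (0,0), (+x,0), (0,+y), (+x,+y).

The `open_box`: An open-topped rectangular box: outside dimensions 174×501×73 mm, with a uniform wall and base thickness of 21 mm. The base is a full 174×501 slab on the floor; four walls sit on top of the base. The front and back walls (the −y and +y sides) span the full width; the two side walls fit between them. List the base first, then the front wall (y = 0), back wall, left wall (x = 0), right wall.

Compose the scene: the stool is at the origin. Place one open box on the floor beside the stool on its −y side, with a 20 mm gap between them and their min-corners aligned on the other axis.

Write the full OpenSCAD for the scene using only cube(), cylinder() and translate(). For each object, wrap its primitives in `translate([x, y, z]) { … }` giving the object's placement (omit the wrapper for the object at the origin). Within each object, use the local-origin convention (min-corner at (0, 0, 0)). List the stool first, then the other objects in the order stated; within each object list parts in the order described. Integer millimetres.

translate([0, 0, 360]) cube([259, 329, 38]);
translate([14, 14, 0]) cylinder(h = 360, r = 14);
translate([245, 14, 0]) cylinder(h = 360, r = 14);
translate([14, 315, 0]) cylinder(h = 360, r = 14);
translate([245, 315, 0]) cylinder(h = 360, r = 14);
translate([0, -521, 0]) {
  cube([174, 501, 21]);
  translate([0, 0, 21]) cube([174, 21, 52]);
  translate([0, 480, 21]) cube([174, 21, 52]);
  translate([0, 21, 21]) cube([21, 459, 52]);
  translate([153, 21, 21]) cube([21, 459, 52]);
}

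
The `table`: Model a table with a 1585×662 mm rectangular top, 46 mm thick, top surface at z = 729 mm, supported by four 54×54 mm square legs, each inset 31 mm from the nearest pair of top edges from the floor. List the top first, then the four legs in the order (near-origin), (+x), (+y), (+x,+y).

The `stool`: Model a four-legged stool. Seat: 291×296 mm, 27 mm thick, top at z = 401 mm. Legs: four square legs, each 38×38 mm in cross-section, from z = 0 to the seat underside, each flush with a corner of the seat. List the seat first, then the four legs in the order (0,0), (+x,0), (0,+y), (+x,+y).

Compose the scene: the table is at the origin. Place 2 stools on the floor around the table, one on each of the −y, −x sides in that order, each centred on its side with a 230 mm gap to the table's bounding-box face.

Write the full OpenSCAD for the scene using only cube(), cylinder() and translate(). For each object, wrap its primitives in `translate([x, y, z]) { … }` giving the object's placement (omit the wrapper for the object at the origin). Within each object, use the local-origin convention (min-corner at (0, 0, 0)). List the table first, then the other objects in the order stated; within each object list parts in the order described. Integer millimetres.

translate([0, 0, 683]) cube([1585, 662, 46]);
translate([31, 31, 0]) cube([54, 54, 683]);
translate([1500, 31, 0]) cube([54, 54, 683]);
translate([31, 577, 0]) cube([54, 54, 683]);
translate([1500, 577, 0]) cube([54, 54, 683]);
translate([647, -526, 0]) {
  translate([0, 0, 374]) cube([291, 296, 27]);
  cube([38, 38, 374]);
  translate([253, 0, 0]) cube([38, 38, 374]);
  translate([0, 258, 0]) cube([38, 38, 374]);
  translate([253, 258, 0]) cube([38, 38, 374]);
}
translate([-521, 183, 0]) {
  translate([0, 0, 374]) cube([291, 296, 27]);
  cube([38, 38, 374]);
  translate([253, 0, 0]) cube([38, 38, 374]);
  translate([0, 258, 0]) cube([38, 38, 374]);
  translate([253, 258, 0]) cube([38, 38, 374]);
}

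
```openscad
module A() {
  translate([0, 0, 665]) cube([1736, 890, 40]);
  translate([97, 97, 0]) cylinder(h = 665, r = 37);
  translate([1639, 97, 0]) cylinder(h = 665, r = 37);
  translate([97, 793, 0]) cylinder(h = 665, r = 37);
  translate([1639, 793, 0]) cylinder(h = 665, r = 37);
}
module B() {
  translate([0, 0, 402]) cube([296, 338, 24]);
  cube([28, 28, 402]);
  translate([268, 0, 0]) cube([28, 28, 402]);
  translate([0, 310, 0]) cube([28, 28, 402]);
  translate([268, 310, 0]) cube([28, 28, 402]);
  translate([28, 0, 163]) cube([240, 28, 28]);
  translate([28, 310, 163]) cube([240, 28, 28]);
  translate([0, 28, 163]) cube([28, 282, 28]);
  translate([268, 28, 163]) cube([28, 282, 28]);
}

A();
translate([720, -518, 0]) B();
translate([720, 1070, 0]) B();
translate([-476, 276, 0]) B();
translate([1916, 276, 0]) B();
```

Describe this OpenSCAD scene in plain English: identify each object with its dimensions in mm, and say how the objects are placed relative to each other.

A is a table with a 1736×890 mm rectangular top, 40 mm thick, top surface at z = 705 mm, supported by four round legs of 74 mm diameter, each leg's bounding box inset 60 mm from the nearest pair of top edges, running from the floor.

B is a four-legged stool. The seat is a 296×338×24 mm slab whose top surface is at z = 426 mm; four square legs, each 28×28 mm in cross-section, run from the floor (z = 0) to the underside of the seat, each flush with a corner of the seat. Four stretchers, 28 mm wide and 28 mm tall, connect adjacent legs with their undersides at z = 163 mm, each running between the inner faces of the legs it joins and aligned with the legs' outer faces on the other axis.

Four stools sit around the table at the −y, +y, −x, +x sides.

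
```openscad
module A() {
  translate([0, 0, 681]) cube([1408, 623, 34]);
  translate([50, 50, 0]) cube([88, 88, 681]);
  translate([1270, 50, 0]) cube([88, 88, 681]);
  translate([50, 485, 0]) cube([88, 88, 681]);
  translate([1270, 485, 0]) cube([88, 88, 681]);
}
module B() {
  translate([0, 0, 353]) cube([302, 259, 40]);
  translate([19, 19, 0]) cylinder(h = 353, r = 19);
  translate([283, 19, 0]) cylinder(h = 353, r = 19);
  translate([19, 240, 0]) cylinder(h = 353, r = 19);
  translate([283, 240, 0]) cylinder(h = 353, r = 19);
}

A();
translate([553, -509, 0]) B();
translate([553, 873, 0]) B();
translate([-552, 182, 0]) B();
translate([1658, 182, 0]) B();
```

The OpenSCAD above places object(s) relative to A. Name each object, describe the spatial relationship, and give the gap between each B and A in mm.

Each stool's nearest face is 250 mm from the table's bounding box.

A is a table. B is a stool. Four stools sit around the table at the −y, +y, −x, +x sides. The gap between each stool and the table is 250 mm.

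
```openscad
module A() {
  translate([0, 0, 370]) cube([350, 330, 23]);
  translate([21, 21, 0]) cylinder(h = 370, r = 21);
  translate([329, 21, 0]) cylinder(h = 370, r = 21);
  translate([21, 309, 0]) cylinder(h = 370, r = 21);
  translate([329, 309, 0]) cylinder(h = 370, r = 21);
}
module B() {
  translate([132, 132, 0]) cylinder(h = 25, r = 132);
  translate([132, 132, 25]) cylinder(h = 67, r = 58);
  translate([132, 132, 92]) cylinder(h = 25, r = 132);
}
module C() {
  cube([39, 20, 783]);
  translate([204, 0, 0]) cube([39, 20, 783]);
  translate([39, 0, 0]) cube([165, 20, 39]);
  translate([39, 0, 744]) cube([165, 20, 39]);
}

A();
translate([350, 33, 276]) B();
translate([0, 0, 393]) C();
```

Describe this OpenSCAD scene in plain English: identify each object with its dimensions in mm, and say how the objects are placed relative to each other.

A is a simple wooden stool: a rectangular seat 350 mm (x) by 330 mm (y), 23 mm thick, top face at z = 393 mm, on four round legs, each 42 mm in diameter. The legs rest on z = 0, each leg's axis is inset half a diameter from the nearest pair of seat edges (so the leg's bounding box is flush with the corner).

B is a spool: two coaxial disc flanges of radius 132 mm and thickness 25 mm, joined by a core cylinder of radius 58 mm and height 67 mm. The lower flange rests on z = 0 and the three cylinders share a vertical axis.

C is a picture frame with a 165×705 mm rectangular opening (x by z) and a uniform 39 mm border on every side. Frame depth is 20 mm along y. It is built from two vertical stiles running the full outside height and two horizontal rails spanning the gap between the stiles.

The spool is beside the stool with their tops flush at z = 393. The picture frame is on top of the stool.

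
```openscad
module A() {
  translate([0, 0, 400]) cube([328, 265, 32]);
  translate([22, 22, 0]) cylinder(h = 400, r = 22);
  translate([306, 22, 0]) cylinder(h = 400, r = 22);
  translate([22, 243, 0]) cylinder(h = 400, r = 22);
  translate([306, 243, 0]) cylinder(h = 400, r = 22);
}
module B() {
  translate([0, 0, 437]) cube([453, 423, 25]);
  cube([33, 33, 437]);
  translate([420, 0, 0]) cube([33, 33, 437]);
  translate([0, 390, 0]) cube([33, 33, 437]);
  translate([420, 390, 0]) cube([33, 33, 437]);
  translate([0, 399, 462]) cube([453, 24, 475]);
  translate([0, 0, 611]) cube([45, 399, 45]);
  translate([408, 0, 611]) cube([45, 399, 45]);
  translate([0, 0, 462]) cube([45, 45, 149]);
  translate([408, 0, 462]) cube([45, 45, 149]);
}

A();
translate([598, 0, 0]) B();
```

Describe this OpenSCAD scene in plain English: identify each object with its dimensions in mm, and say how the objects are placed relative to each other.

A is a four-legged stool. The seat is a 328×265×32 mm slab whose top surface is at z = 432 mm; four round legs, each 44 mm in diameter, run from the floor (z = 0) to the underside of the seat, each leg's axis is inset half a diameter from the nearest pair of seat edges (so the leg's bounding box is flush with the corner).

B is a chair: 453×423 mm seat, 25 mm thick, top at z = 462 mm, on four 33 mm square corner legs flush with the seat edges. A 24 mm thick backrest slab spans the full seat width, extending 475 mm above the seat top, its back face flush with the seat's +y edge. Two armrests of 45×45 mm section run along each side from the seat's front edge to the front of the backrest, top faces 194 mm above the seat top and outer faces flush with the seat's x-edges; a 45×45 mm post under the front of each armrest stands on the seat at the front corner.

The chair is on the floor beside the stool on its +x side.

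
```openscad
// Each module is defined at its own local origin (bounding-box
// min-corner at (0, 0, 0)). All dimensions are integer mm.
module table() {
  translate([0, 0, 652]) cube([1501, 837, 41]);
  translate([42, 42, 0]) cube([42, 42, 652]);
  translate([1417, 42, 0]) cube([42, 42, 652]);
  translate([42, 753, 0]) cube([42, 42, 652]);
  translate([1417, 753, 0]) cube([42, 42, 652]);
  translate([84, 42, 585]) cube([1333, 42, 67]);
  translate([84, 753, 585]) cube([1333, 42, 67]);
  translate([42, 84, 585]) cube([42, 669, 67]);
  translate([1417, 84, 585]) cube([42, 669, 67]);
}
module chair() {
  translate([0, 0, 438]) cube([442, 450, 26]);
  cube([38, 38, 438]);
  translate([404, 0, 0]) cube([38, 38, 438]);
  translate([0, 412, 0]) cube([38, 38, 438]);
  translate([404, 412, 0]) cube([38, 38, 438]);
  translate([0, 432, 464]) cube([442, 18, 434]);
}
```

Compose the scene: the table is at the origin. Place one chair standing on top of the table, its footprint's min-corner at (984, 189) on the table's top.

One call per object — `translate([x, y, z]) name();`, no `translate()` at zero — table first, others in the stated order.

table();
translate([984, 189, 693]) chair();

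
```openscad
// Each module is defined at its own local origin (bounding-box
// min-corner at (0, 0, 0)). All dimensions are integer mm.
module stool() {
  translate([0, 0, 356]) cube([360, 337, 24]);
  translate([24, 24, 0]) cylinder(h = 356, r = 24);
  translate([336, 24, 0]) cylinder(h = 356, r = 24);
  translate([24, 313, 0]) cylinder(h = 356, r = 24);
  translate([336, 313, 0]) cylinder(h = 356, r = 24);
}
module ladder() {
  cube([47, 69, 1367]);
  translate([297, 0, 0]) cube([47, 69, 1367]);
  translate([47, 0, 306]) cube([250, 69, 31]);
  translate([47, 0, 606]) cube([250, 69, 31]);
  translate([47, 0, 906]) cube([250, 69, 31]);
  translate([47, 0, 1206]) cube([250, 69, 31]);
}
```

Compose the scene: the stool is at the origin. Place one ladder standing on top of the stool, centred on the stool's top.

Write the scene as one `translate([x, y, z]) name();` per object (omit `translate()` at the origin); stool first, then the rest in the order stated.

stool();
translate([8, 134, 380]) ladder();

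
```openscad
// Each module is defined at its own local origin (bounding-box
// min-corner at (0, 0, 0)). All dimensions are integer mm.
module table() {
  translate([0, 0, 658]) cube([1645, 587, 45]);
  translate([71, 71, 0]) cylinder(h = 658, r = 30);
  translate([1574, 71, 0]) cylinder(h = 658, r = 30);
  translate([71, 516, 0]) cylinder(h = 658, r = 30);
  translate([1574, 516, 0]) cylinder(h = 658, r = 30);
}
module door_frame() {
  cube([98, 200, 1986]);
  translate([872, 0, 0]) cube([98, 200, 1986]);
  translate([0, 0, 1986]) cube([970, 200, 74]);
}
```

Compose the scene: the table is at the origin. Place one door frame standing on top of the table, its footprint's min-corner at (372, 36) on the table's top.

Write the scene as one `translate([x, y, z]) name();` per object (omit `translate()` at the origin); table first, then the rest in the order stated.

table();
translate([372, 36, 703]) door_frame();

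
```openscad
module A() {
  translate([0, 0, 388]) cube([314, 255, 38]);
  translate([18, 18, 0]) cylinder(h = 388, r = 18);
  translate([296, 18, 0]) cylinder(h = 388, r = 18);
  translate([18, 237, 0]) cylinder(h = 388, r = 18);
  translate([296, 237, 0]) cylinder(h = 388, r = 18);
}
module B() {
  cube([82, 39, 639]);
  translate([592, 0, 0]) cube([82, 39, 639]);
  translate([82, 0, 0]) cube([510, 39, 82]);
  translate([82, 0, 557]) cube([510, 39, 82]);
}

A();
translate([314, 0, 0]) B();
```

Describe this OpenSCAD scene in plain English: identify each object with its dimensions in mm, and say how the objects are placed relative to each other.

A is a four-legged stool. The seat is 314×255 mm, 38 mm thick, top at z = 426 mm. It stands on four round legs, each 36 mm in diameter, from z = 0 to the seat underside, each leg's axis is inset half a diameter from the nearest pair of seat edges (so the leg's bounding box is flush with the corner).

B is a rectangular picture frame lying in the x–z plane (depth along y). The opening is 510 mm wide (x) by 475 mm tall (z), surrounded by a border 82 mm wide on all four sides. The frame is 39 mm deep and is made of two full-height vertical stiles with two horizontal rails fitted between them.

The picture frame is against the stool's +x side, with their −y faces flush.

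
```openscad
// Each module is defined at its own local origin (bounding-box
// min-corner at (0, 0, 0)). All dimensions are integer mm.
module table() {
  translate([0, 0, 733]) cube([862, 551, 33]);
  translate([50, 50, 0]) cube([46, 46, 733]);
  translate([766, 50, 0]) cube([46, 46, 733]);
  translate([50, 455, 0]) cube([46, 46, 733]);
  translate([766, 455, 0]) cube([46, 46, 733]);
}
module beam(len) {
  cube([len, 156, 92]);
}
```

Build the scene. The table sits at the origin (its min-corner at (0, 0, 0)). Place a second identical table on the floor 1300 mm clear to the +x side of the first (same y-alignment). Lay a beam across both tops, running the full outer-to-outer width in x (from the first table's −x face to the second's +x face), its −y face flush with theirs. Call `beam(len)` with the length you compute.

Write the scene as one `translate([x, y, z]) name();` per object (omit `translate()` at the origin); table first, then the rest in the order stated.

table();
translate([2162, 0, 0]) table();
translate([0, 0, 766]) beam(3024);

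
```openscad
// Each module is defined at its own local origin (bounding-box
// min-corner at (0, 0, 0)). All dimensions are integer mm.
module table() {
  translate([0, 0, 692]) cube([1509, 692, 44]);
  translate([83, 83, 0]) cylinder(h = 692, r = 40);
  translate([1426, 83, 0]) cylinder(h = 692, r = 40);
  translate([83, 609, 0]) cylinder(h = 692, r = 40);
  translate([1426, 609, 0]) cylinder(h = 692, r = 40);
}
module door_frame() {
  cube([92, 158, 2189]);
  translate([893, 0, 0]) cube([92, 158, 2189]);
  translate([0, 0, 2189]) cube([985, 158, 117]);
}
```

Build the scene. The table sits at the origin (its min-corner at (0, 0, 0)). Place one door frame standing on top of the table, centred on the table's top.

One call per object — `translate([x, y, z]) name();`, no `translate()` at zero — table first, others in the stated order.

table();
translate([262, 267, 736]) door_frame();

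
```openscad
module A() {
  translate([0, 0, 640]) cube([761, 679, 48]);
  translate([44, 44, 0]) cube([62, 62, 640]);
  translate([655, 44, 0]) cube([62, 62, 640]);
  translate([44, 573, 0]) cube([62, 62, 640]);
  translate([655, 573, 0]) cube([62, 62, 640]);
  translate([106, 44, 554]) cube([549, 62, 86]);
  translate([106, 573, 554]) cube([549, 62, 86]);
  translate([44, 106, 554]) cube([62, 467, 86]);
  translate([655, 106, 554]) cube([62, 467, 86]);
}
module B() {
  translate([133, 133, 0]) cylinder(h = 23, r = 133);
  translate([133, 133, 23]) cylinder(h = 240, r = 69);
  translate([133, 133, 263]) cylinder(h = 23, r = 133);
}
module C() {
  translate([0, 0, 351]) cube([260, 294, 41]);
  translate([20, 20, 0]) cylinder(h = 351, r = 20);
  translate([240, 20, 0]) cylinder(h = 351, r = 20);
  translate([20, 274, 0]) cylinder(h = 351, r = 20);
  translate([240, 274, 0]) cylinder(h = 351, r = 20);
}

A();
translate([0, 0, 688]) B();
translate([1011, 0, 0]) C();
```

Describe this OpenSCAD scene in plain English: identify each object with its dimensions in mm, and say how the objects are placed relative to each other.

A is a rectangular dining table. The top is 761×679×48 mm with its upper surface at z = 688 mm. It stands on four 62×62 mm square legs, each inset 44 mm from the nearest pair of top edges, running from the floor to the underside of the top. Four apron rails, 62 mm thick and 86 mm tall, run between adjacent legs with their top edges flush with the underside of the top and their outer faces flush with the legs' outer faces.

B is a spool: two coaxial disc flanges of radius 133 mm and thickness 23 mm, joined by a core cylinder of radius 69 mm and height 240 mm. The lower flange rests on z = 0 and the three cylinders share a vertical axis.

C is a simple wooden stool: a rectangular seat 260 mm (x) by 294 mm (y), 41 mm thick, top face at z = 392 mm, on four round legs, each 40 mm in diameter. The legs rest on z = 0, each leg's axis is inset half a diameter from the nearest pair of seat edges (so the leg's bounding box is flush with the corner).

The spool is on top of the table. The stool is on the floor beside the table on its +x side.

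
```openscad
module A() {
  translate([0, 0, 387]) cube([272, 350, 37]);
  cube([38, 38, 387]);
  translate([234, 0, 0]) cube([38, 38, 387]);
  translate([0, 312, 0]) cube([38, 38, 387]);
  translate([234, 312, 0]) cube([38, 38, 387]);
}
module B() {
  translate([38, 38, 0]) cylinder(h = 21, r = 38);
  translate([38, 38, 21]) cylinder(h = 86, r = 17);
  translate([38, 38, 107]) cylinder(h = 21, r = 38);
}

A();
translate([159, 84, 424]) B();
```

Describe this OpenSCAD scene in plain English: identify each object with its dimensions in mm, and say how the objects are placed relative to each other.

A is a simple wooden stool: a rectangular seat 272 mm (x) by 350 mm (y), 37 mm thick, top face at z = 424 mm, on four square legs, each 38×38 mm in cross-section. The legs rest on z = 0, each flush with a corner of the seat.

B is a spool: two coaxial disc flanges of radius 38 mm and thickness 21 mm, joined by a core cylinder of radius 17 mm and height 86 mm. The lower flange rests on z = 0 and the three cylinders share a vertical axis.

The spool is on top of the stool.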